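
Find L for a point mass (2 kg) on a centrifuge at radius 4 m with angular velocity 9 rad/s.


Given: m = 2 kg, r = 4 m, omega = 9 rad/s
For a point mass: I = m*r^2
I = 2*4^2 = 2*16 = 32
L = I*omega = 32*9
L = 288 kg*m^2/s

288 kg*m^2/s


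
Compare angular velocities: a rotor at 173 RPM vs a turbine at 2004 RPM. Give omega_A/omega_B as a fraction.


Given: RPM_A = 173, RPM_B = 2004
omega = 2*pi*RPM/60, so omega_A/omega_B = RPM_A / RPM_B
omega_A/omega_B = 173 / 2004
omega_A/omega_B = 173/2004

173/2004


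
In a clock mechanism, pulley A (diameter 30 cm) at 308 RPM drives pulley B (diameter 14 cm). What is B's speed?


Given: D1 = 30 cm, w1 = 308 RPM, D2 = 14 cm
Using D1*w1 = D2*w2
w2 = D1*w1 / D2
w2 = 30*308 / 14
w2 = 9240 / 14
w2 = 660 RPM

660 RPM


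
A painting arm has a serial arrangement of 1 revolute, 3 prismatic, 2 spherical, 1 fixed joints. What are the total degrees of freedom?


Given: serial robot with 1 revolute, 3 prismatic, 2 spherical, 1 fixed joints
DOF contribution per joint type: revolute=1, prismatic=1, spherical=3, fixed=0
DOF = 1*1 + 3*1 + 2*3 + 1*0
DOF = 10

10


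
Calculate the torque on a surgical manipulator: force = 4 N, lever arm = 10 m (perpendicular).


Given: F = 4 N, r = 10 m, angle = 90 deg (perpendicular)
Using tau = F * r * sin(90)
sin(90) = 1
tau = 4 * 10 * 1
tau = 40 Nm

40 Nm


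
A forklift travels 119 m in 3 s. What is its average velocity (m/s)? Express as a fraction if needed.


Given: distance d = 119 m, time t = 3 s
Using v = d / t
v = 119 / 3
v = 119/3 m/s

119/3 m/s


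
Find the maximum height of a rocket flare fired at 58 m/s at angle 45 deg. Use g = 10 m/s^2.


Given: v0 = 58 m/s, theta = 45 deg, g = 10 m/s^2
sin^2(45) = 1/2
Using H = v0^2 * sin^2(theta) / (2*g)
H = 58^2 * 1/2 / (2*10)
H = 3364 * 1/2 / 20
H = 1682 / 20
H = 841/10 m

841/10 m


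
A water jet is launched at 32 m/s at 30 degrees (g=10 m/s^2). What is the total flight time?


Given: v0 = 32 m/s, theta = 30 deg, g = 10 m/s^2
sin(30) = 1/2
Using T = 2*v0*sin(theta) / g
T = 2*32*1/2 / 10
T = 32 / 10
T = 16/5 s

16/5 s


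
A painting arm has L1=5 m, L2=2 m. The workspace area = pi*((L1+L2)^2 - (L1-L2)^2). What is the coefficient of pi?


Given: L1 = 5, L2 = 2
(L1+L2)^2 = (7)^2 = 49
(L1-L2)^2 = (3)^2 = 9
Difference = 49 - 9 = 40
This equals 4*L1*L2 = 4*5*2 = 40
Workspace area = 40*pi

40


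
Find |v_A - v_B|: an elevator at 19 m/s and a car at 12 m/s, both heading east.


Given: v_A = 19 m/s east, v_B = 12 m/s east
Both move in the same direction; relative speed = |v_A - v_B|
|19 - 12| = |7|
= 7 m/s

7 m/s


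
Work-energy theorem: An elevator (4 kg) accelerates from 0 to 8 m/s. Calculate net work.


Given: m = 4 kg, v0 = 0 m/s, v = 8 m/s
Using W = (1/2)*m*(v^2 - v0^2)
v^2 = 8^2 = 64
v0^2 = 0^2 = 0
v^2 - v0^2 = 64 - 0 = 64
W = (1/2)*4*64 = 128 J

128 J


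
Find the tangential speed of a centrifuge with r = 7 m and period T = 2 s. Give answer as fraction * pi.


Given: radius r = 7 m, period T = 2 s
Using v = 2*pi*r / T
v = 2*pi*7 / 2
v = 14*pi / 2
v = 7*pi m/s

7*pi m/s


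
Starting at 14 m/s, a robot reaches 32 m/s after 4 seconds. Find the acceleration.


Given: initial velocity v0 = 14 m/s, final velocity v = 32 m/s, time t = 4 s
Using a = (v - v0) / t
a = (32 - 14) / 4
a = 18 / 4
a = 9/2 m/s^2

9/2 m/s^2


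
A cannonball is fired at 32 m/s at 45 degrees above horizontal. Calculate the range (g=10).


Given: v0 = 32 m/s, theta = 45 deg, g = 10 m/s^2
sin(2*45) = sin(90) = 1
Using R = v0^2 * sin(2*theta) / g
R = 32^2 * 1 / 10
R = 1024 / 10
R = 512/5 m

512/5 m


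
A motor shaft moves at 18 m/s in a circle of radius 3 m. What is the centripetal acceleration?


Given: v = 18 m/s, r = 3 m
Using a_c = v^2 / r
a_c = 18^2 / 3
a_c = 324 / 3
a_c = 108 m/s^2

108 m/s^2


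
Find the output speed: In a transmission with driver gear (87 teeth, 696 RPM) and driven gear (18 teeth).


Given: N1 = 87 teeth, w1 = 696 RPM, N2 = 18 teeth
Using N1*w1 = N2*w2
w2 = N1*w1 / N2
w2 = 87*696 / 18
w2 = 60552 / 18
w2 = 3364 RPM

3364 RPM


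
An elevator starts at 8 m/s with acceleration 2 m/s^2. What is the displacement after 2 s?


Given: v0 = 8 m/s, a = 2 m/s^2, t = 2 s
Using s = v0*t + (1/2)*a*t^2
s = 8*2 + (1/2)*2*2^2
s = 16 + (1/2)*8
s = 16 + 4
s = 20

20 m


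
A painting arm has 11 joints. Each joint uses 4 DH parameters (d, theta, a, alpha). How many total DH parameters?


Given: 11 joints, 4 DH parameters per joint (d, theta, a, alpha)
Total DH parameters = number_of_joints * 4
Total = 11 * 4
Total = 44

44


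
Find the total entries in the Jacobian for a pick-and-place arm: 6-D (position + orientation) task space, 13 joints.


Given: task space dimension = 6, joints = 13
Jacobian is a 6 x 13 matrix
Total entries = rows * columns
Total = 6 * 13
Total = 78

78


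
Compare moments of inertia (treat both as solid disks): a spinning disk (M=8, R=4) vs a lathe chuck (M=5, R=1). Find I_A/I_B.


Given: M1=8 kg, R1=4 m, M2=5 kg, R2=1 m
For a disk: I = (1/2)*M*R^2, so I_A/I_B = (M1*R1^2)/(M2*R2^2)
M1*R1^2 = 8*16 = 128
M2*R2^2 = 5*1 = 5
I_A/I_B = 128/5 = 128/5

128/5


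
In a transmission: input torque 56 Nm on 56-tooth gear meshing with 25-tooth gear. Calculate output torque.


Given: N1 = 56, N2 = 25, T1 = 56 Nm
Using T2/T1 = N2/N1
T2 = T1 * N2 / N1
T2 = 56 * 25 / 56
T2 = 1400 / 56
T2 = 25 Nm

25 Nm


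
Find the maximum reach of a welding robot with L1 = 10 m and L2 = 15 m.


Given: L1 = 10 m, L2 = 15 m
For a 2-link planar arm, max reach = L1 + L2 (fully extended)
Max reach = 10 + 15
Max reach = 25 m

25 m


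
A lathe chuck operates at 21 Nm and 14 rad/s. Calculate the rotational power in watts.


Given: tau = 21 Nm, omega = 14 rad/s
Using P = tau * omega
P = 21 * 14
P = 294 W

294 W


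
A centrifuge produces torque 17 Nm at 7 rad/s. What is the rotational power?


Given: tau = 17 Nm, omega = 7 rad/s
Using P = tau * omega
P = 17 * 7
P = 119 W

119 W


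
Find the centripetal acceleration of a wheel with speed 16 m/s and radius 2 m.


Given: v = 16 m/s, r = 2 m
Using a_c = v^2 / r
a_c = 16^2 / 2
a_c = 256 / 2
a_c = 128 m/s^2

128 m/s^2


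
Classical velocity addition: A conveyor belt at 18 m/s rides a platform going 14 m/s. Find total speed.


Given: object velocity = 18 m/s, platform velocity = 14 m/s (same direction)
Using classical velocity addition: v_total = v_object + v_platform
v_total = 18 + 14
v_total = 32 m/s

32 m/s


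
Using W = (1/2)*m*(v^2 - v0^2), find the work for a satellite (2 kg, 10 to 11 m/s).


Given: m = 2 kg, v0 = 10 m/s, v = 11 m/s
Using W = (1/2)*m*(v^2 - v0^2)
v^2 = 11^2 = 121
v0^2 = 10^2 = 100
v^2 - v0^2 = 121 - 100 = 21
W = (1/2)*2*21 = 21 J

21 J


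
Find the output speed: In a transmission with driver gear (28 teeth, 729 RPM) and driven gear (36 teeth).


Given: N1 = 28 teeth, w1 = 729 RPM, N2 = 36 teeth
Using N1*w1 = N2*w2
w2 = N1*w1 / N2
w2 = 28*729 / 36
w2 = 20412 / 36
w2 = 567 RPM

567 RPM


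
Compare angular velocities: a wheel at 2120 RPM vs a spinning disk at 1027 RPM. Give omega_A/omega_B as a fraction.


Given: RPM_A = 2120, RPM_B = 1027
omega = 2*pi*RPM/60, so omega_A/omega_B = RPM_A / RPM_B
omega_A/omega_B = 2120 / 1027
omega_A/omega_B = 2120/1027

2120/1027


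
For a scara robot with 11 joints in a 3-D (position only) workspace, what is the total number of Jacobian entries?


Given: task space dimension = 3, joints = 11
Jacobian is a 3 x 11 matrix
Total entries = rows * columns
Total = 3 * 11
Total = 33

33


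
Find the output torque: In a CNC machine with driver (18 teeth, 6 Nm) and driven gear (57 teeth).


Given: N1 = 18, N2 = 57, T1 = 6 Nm
Using T2/T1 = N2/N1
T2 = T1 * N2 / N1
T2 = 6 * 57 / 18
T2 = 342 / 18
T2 = 19 Nm

19 Nm


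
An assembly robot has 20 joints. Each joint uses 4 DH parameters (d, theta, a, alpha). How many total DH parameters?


Given: 20 joints, 4 DH parameters per joint (d, theta, a, alpha)
Total DH parameters = number_of_joints * 4
Total = 20 * 4
Total = 80

80


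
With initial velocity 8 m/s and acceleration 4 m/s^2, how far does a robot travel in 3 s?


Given: v0 = 8 m/s, a = 4 m/s^2, t = 3 s
Using s = v0*t + (1/2)*a*t^2
s = 8*3 + (1/2)*4*3^2
s = 24 + (1/2)*36
s = 24 + 18
s = 42

42 m


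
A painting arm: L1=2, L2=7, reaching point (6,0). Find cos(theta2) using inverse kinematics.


Given: L1 = 2, L2 = 7, target (x, y) = (6, 0)
Using cos(theta2) = (x^2 + y^2 - L1^2 - L2^2) / (2*L1*L2)
x^2 + y^2 = 6^2 + 0 = 36
L1^2 + L2^2 = 4 + 49 = 53
Numerator = 36 - 53 = -17
Denominator = 2*2*7 = 28
cos(theta2) = -17/28 = -17/28

-17/28


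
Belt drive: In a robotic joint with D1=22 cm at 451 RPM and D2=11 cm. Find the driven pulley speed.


Given: D1 = 22 cm, w1 = 451 RPM, D2 = 11 cm
Using D1*w1 = D2*w2
w2 = D1*w1 / D2
w2 = 22*451 / 11
w2 = 9922 / 11
w2 = 902 RPM

902 RPM


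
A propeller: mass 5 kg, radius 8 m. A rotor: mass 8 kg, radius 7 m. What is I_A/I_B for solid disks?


Given: M1=5 kg, R1=8 m, M2=8 kg, R2=7 m
For a disk: I = (1/2)*M*R^2, so I_A/I_B = (M1*R1^2)/(M2*R2^2)
M1*R1^2 = 5*64 = 320
M2*R2^2 = 8*49 = 392
I_A/I_B = 320/392 = 40/49

40/49


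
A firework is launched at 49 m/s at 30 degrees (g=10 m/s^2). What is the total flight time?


Given: v0 = 49 m/s, theta = 30 deg, g = 10 m/s^2
sin(30) = 1/2
Using T = 2*v0*sin(theta) / g
T = 2*49*1/2 / 10
T = 49 / 10
T = 49/10 s

49/10 s


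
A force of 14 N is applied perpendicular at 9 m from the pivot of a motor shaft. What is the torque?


Given: F = 14 N, r = 9 m, angle = 90 deg (perpendicular)
Using tau = F * r * sin(90)
sin(90) = 1
tau = 14 * 9 * 1
tau = 126 Nm

126 Nm


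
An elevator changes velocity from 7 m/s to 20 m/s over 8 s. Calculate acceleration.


Given: initial velocity v0 = 7 m/s, final velocity v = 20 m/s, time t = 8 s
Using a = (v - v0) / t
a = (20 - 7) / 8
a = 13 / 8
a = 13/8 m/s^2

13/8 m/s^2


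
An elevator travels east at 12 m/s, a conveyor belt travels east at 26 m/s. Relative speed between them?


Given: v_A = 12 m/s east, v_B = 26 m/s east
Both move in the same direction; relative speed = |v_A - v_B|
|12 - 26| = |-14|
= 14 m/s

14 m/s


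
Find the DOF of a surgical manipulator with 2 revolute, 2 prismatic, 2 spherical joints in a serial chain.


Given: serial robot with 2 revolute, 2 prismatic, 2 spherical joints
DOF contribution per joint type: revolute=1, prismatic=1, spherical=3, fixed=0
DOF = 2*1 + 2*1 + 2*3
DOF = 10

10


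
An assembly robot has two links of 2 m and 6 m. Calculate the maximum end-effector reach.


Given: L1 = 2 m, L2 = 6 m
For a 2-link planar arm, max reach = L1 + L2 (fully extended)
Max reach = 2 + 6
Max reach = 8 m

8 m


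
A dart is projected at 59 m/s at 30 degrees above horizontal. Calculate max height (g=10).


Given: v0 = 59 m/s, theta = 30 deg, g = 10 m/s^2
sin^2(30) = 1/4
Using H = v0^2 * sin^2(theta) / (2*g)
H = 59^2 * 1/4 / (2*10)
H = 3481 * 1/4 / 20
H = 3481/4 / 20
H = 3481/80 m

3481/80 m


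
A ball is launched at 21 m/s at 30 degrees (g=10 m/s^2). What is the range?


Given: v0 = 21 m/s, theta = 30 deg, g = 10 m/s^2
sin(2*30) = sin(60) = sqrt(3)/2
Using R = v0^2 * sin(2*theta) / g
R = 21^2 * (sqrt(3)/2) / 10
R = 441 * sqrt(3) / 20
R = 441/20*sqrt(3) m

441/20*sqrt(3) m


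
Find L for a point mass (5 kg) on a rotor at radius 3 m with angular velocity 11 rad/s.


Given: m = 5 kg, r = 3 m, omega = 11 rad/s
For a point mass: I = m*r^2
I = 5*3^2 = 5*9 = 45
L = I*omega = 45*11
L = 495 kg*m^2/s

495 kg*m^2/s


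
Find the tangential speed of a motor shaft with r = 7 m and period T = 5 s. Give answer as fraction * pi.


Given: radius r = 7 m, period T = 5 s
Using v = 2*pi*r / T
v = 2*pi*7 / 5
v = 14*pi / 5
v = 14/5*pi m/s

14/5*pi m/s


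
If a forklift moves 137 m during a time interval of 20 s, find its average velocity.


Given: distance d = 137 m, time t = 20 s
Using v = d / t
v = 137 / 20
v = 137/20 m/s

137/20 m/s


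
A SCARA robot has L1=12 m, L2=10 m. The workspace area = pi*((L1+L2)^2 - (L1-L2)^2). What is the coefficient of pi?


Given: L1 = 12, L2 = 10
(L1+L2)^2 = (22)^2 = 484
(L1-L2)^2 = (2)^2 = 4
Difference = 484 - 4 = 480
This equals 4*L1*L2 = 4*12*10 = 480
Workspace area = 480*pi

480


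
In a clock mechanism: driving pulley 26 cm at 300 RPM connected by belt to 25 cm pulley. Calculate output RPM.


Given: D1 = 26 cm, w1 = 300 RPM, D2 = 25 cm
Using D1*w1 = D2*w2
w2 = D1*w1 / D2
w2 = 26*300 / 25
w2 = 7800 / 25
w2 = 312 RPM

312 RPM


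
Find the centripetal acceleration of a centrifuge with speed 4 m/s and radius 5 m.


Given: v = 4 m/s, r = 5 m
Using a_c = v^2 / r
a_c = 4^2 / 5
a_c = 16 / 5
a_c = 16/5 m/s^2

16/5 m/s^2


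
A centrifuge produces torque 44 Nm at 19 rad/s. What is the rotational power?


Given: tau = 44 Nm, omega = 19 rad/s
Using P = tau * omega
P = 44 * 19
P = 836 W

836 W


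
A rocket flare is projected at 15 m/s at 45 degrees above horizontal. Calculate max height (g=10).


Given: v0 = 15 m/s, theta = 45 deg, g = 10 m/s^2
sin^2(45) = 1/2
Using H = v0^2 * sin^2(theta) / (2*g)
H = 15^2 * 1/2 / (2*10)
H = 225 * 1/2 / 20
H = 225/2 / 20
H = 45/8 m

45/8 m


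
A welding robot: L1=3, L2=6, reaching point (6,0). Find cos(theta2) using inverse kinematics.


Given: L1 = 3, L2 = 6, target (x, y) = (6, 0)
Using cos(theta2) = (x^2 + y^2 - L1^2 - L2^2) / (2*L1*L2)
x^2 + y^2 = 6^2 + 0 = 36
L1^2 + L2^2 = 9 + 36 = 45
Numerator = 36 - 45 = -9
Denominator = 2*3*6 = 36
cos(theta2) = -9/36 = -1/4

-1/4


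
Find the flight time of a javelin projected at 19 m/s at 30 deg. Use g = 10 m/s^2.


Given: v0 = 19 m/s, theta = 30 deg, g = 10 m/s^2
sin(30) = 1/2
Using T = 2*v0*sin(theta) / g
T = 2*19*1/2 / 10
T = 19 / 10
T = 19/10 s

19/10 s


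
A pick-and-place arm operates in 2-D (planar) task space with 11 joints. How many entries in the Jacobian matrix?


Given: task space dimension = 2, joints = 11
Jacobian is a 2 x 11 matrix
Total entries = rows * columns
Total = 2 * 11
Total = 22

22


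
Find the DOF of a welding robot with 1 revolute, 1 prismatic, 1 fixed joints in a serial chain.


Given: serial robot with 1 revolute, 1 prismatic, 1 fixed joints
DOF contribution per joint type: revolute=1, prismatic=1, spherical=3, fixed=0
DOF = 1*1 + 1*1 + 1*0
DOF = 2

2


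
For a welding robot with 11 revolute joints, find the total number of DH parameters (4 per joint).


Given: 11 joints, 4 DH parameters per joint (d, theta, a, alpha)
Total DH parameters = number_of_joints * 4
Total = 11 * 4
Total = 44

44


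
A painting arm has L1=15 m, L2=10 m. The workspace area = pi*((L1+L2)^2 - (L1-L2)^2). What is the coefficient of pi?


Given: L1 = 15, L2 = 10
(L1+L2)^2 = (25)^2 = 625
(L1-L2)^2 = (5)^2 = 25
Difference = 625 - 25 = 600
This equals 4*L1*L2 = 4*15*10 = 600
Workspace area = 600*pi

600


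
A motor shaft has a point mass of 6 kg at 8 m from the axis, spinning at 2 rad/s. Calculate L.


Given: m = 6 kg, r = 8 m, omega = 2 rad/s
For a point mass: I = m*r^2
I = 6*8^2 = 6*64 = 384
L = I*omega = 384*2
L = 768 kg*m^2/s

768 kg*m^2/s


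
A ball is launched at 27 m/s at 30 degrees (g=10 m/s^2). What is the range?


Given: v0 = 27 m/s, theta = 30 deg, g = 10 m/s^2
sin(2*30) = sin(60) = sqrt(3)/2
Using R = v0^2 * sin(2*theta) / g
R = 27^2 * (sqrt(3)/2) / 10
R = 729 * sqrt(3) / 20
R = 729/20*sqrt(3) m

729/20*sqrt(3) m


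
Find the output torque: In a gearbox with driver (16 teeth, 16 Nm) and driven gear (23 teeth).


Given: N1 = 16, N2 = 23, T1 = 16 Nm
Using T2/T1 = N2/N1
T2 = T1 * N2 / N1
T2 = 16 * 23 / 16
T2 = 368 / 16
T2 = 23 Nm

23 Nm


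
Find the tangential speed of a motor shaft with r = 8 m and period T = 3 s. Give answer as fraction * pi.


Given: radius r = 8 m, period T = 3 s
Using v = 2*pi*r / T
v = 2*pi*8 / 3
v = 16*pi / 3
v = 16/3*pi m/s

16/3*pi m/s


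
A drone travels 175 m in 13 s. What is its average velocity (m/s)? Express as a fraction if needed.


Given: distance d = 175 m, time t = 13 s
Using v = d / t
v = 175 / 13
v = 175/13 m/s

175/13 m/s


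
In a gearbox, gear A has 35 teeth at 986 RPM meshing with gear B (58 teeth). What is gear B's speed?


Given: N1 = 35 teeth, w1 = 986 RPM, N2 = 58 teeth
Using N1*w1 = N2*w2
w2 = N1*w1 / N2
w2 = 35*986 / 58
w2 = 34510 / 58
w2 = 595 RPM

595 RPM


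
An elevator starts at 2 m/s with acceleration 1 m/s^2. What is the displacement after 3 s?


Given: v0 = 2 m/s, a = 1 m/s^2, t = 3 s
Using s = v0*t + (1/2)*a*t^2
s = 2*3 + (1/2)*1*3^2
s = 6 + (1/2)*9
s = 6 + 9/2
s = 21/2

21/2 m


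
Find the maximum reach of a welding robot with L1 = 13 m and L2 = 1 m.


Given: L1 = 13 m, L2 = 1 m
For a 2-link planar arm, max reach = L1 + L2 (fully extended)
Max reach = 13 + 1
Max reach = 14 m

14 m


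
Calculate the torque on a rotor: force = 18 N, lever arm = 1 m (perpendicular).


Given: F = 18 N, r = 1 m, angle = 90 deg (perpendicular)
Using tau = F * r * sin(90)
sin(90) = 1
tau = 18 * 1 * 1
tau = 18 Nm

18 Nm


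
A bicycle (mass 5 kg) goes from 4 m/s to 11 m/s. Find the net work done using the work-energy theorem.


Given: m = 5 kg, v0 = 4 m/s, v = 11 m/s
Using W = (1/2)*m*(v^2 - v0^2)
v^2 = 11^2 = 121
v0^2 = 4^2 = 16
v^2 - v0^2 = 121 - 16 = 105
W = (1/2)*5*105 = 525/2 J

525/2 J


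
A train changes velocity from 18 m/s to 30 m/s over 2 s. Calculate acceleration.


Given: initial velocity v0 = 18 m/s, final velocity v = 30 m/s, time t = 2 s
Using a = (v - v0) / t
a = (30 - 18) / 2
a = 12 / 2
a = 6 m/s^2

6 m/s^2


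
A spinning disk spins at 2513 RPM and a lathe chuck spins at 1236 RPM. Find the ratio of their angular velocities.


Given: RPM_A = 2513, RPM_B = 1236
omega = 2*pi*RPM/60, so omega_A/omega_B = RPM_A / RPM_B
omega_A/omega_B = 2513 / 1236
omega_A/omega_B = 2513/1236

2513/1236


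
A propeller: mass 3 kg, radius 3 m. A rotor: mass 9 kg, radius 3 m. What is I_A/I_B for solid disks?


Given: M1=3 kg, R1=3 m, M2=9 kg, R2=3 m
For a disk: I = (1/2)*M*R^2, so I_A/I_B = (M1*R1^2)/(M2*R2^2)
M1*R1^2 = 3*9 = 27
M2*R2^2 = 9*9 = 81
I_A/I_B = 27/81 = 1/3

1/3


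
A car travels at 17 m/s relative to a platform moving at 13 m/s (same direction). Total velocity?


Given: object velocity = 17 m/s, platform velocity = 13 m/s (same direction)
Using classical velocity addition: v_total = v_object + v_platform
v_total = 17 + 13
v_total = 30 m/s

30 m/s


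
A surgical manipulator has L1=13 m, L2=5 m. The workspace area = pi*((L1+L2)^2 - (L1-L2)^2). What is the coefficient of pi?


Given: L1 = 13, L2 = 5
(L1+L2)^2 = (18)^2 = 324
(L1-L2)^2 = (8)^2 = 64
Difference = 324 - 64 = 260
This equals 4*L1*L2 = 4*13*5 = 260
Workspace area = 260*pi

260


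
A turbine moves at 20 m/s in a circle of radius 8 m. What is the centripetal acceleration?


Given: v = 20 m/s, r = 8 m
Using a_c = v^2 / r
a_c = 20^2 / 8
a_c = 400 / 8
a_c = 50 m/s^2

50 m/s^2


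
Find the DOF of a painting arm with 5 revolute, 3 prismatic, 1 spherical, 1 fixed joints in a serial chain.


Given: serial robot with 5 revolute, 3 prismatic, 1 spherical, 1 fixed joints
DOF contribution per joint type: revolute=1, prismatic=1, spherical=3, fixed=0
DOF = 5*1 + 3*1 + 1*3 + 1*0
DOF = 11

11


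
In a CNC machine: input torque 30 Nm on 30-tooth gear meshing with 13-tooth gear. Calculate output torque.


Given: N1 = 30, N2 = 13, T1 = 30 Nm
Using T2/T1 = N2/N1
T2 = T1 * N2 / N1
T2 = 30 * 13 / 30
T2 = 390 / 30
T2 = 13 Nm

13 Nm


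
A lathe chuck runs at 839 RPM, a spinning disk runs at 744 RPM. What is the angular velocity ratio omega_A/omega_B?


Given: RPM_A = 839, RPM_B = 744
omega = 2*pi*RPM/60, so omega_A/omega_B = RPM_A / RPM_B
omega_A/omega_B = 839 / 744
omega_A/omega_B = 839/744

839/744


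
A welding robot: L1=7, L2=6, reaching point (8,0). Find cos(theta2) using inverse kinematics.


Given: L1 = 7, L2 = 6, target (x, y) = (8, 0)
Using cos(theta2) = (x^2 + y^2 - L1^2 - L2^2) / (2*L1*L2)
x^2 + y^2 = 8^2 + 0 = 64
L1^2 + L2^2 = 49 + 36 = 85
Numerator = 64 - 85 = -21
Denominator = 2*7*6 = 84
cos(theta2) = -21/84 = -1/4

-1/4


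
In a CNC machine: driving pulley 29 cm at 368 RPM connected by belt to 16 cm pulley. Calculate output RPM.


Given: D1 = 29 cm, w1 = 368 RPM, D2 = 16 cm
Using D1*w1 = D2*w2
w2 = D1*w1 / D2
w2 = 29*368 / 16
w2 = 10672 / 16
w2 = 667 RPM

667 RPM


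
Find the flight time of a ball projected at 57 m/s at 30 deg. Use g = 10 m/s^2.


Given: v0 = 57 m/s, theta = 30 deg, g = 10 m/s^2
sin(30) = 1/2
Using T = 2*v0*sin(theta) / g
T = 2*57*1/2 / 10
T = 57 / 10
T = 57/10 s

57/10 s


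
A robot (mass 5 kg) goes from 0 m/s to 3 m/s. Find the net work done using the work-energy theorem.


Given: m = 5 kg, v0 = 0 m/s, v = 3 m/s
Using W = (1/2)*m*(v^2 - v0^2)
v^2 = 3^2 = 9
v0^2 = 0^2 = 0
v^2 - v0^2 = 9 - 0 = 9
W = (1/2)*5*9 = 45/2 J

45/2 J


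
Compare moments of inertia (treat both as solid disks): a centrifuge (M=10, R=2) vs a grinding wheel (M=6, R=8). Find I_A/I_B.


Given: M1=10 kg, R1=2 m, M2=6 kg, R2=8 m
For a disk: I = (1/2)*M*R^2, so I_A/I_B = (M1*R1^2)/(M2*R2^2)
M1*R1^2 = 10*4 = 40
M2*R2^2 = 6*64 = 384
I_A/I_B = 40/384 = 5/48

5/48


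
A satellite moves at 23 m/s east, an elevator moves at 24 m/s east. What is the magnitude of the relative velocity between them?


Given: v_A = 23 m/s east, v_B = 24 m/s east
Both move in the same direction; relative speed = |v_A - v_B|
|23 - 24| = |-1|
= 1 m/s

1 m/s


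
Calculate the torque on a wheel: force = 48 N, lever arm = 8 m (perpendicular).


Given: F = 48 N, r = 8 m, angle = 90 deg (perpendicular)
Using tau = F * r * sin(90)
sin(90) = 1
tau = 48 * 8 * 1
tau = 384 Nm

384 Nm


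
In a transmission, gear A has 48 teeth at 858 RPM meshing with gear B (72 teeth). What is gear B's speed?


Given: N1 = 48 teeth, w1 = 858 RPM, N2 = 72 teeth
Using N1*w1 = N2*w2
w2 = N1*w1 / N2
w2 = 48*858 / 72
w2 = 41184 / 72
w2 = 572 RPM

572 RPM


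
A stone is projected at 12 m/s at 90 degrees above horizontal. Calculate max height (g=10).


Given: v0 = 12 m/s, theta = 90 deg, g = 10 m/s^2
sin^2(90) = 1
Using H = v0^2 * sin^2(theta) / (2*g)
H = 12^2 * 1 / (2*10)
H = 144 * 1 / 20
H = 144 / 20
H = 36/5 m

36/5 m


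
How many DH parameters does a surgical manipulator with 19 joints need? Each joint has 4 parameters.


Given: 19 joints, 4 DH parameters per joint (d, theta, a, alpha)
Total DH parameters = number_of_joints * 4
Total = 19 * 4
Total = 76

76


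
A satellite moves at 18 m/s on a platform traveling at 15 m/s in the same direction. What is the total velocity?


Given: object velocity = 18 m/s, platform velocity = 15 m/s (same direction)
Using classical velocity addition: v_total = v_object + v_platform
v_total = 18 + 15
v_total = 33 m/s

33 m/s


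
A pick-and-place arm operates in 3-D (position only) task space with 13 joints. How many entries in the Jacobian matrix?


Given: task space dimension = 3, joints = 13
Jacobian is a 3 x 13 matrix
Total entries = rows * columns
Total = 3 * 13
Total = 39

39


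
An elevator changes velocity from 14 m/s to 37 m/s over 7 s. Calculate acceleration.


Given: initial velocity v0 = 14 m/s, final velocity v = 37 m/s, time t = 7 s
Using a = (v - v0) / t
a = (37 - 14) / 7
a = 23 / 7
a = 23/7 m/s^2

23/7 m/s^2


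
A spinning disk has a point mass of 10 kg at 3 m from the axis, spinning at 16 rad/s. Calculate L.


Given: m = 10 kg, r = 3 m, omega = 16 rad/s
For a point mass: I = m*r^2
I = 10*3^2 = 10*9 = 90
L = I*omega = 90*16
L = 1440 kg*m^2/s

1440 kg*m^2/s


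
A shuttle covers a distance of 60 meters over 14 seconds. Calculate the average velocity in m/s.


Given: distance d = 60 m, time t = 14 s
Using v = d / t
v = 60 / 14
v = 30/7 m/s

30/7 m/s


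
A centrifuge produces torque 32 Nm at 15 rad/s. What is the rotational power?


Given: tau = 32 Nm, omega = 15 rad/s
Using P = tau * omega
P = 32 * 15
P = 480 W

480 W


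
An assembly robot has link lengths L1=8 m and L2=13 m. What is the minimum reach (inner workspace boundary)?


Given: L1 = 8 m, L2 = 13 m
For a 2-link planar arm, min reach = |L1 - L2| (second link folded back)
Min reach = |8 - 13|
Min reach = 5 m

5 m


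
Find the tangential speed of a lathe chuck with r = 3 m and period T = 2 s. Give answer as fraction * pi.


Given: radius r = 3 m, period T = 2 s
Using v = 2*pi*r / T
v = 2*pi*3 / 2
v = 6*pi / 2
v = 3*pi m/s

3*pi m/s


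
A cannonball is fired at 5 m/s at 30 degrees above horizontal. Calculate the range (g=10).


Given: v0 = 5 m/s, theta = 30 deg, g = 10 m/s^2
sin(2*30) = sin(60) = sqrt(3)/2
Using R = v0^2 * sin(2*theta) / g
R = 5^2 * (sqrt(3)/2) / 10
R = 25 * sqrt(3) / 20
R = 5/4*sqrt(3) m

5/4*sqrt(3) m


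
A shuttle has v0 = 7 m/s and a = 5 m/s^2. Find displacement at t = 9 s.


Given: v0 = 7 m/s, a = 5 m/s^2, t = 9 s
Using s = v0*t + (1/2)*a*t^2
s = 7*9 + (1/2)*5*9^2
s = 63 + (1/2)*405
s = 63 + 405/2
s = 531/2

531/2 m


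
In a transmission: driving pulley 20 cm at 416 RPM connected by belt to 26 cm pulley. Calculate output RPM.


Given: D1 = 20 cm, w1 = 416 RPM, D2 = 26 cm
Using D1*w1 = D2*w2
w2 = D1*w1 / D2
w2 = 20*416 / 26
w2 = 8320 / 26
w2 = 320 RPM

320 RPM


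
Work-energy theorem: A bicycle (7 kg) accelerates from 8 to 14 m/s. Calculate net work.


Given: m = 7 kg, v0 = 8 m/s, v = 14 m/s
Using W = (1/2)*m*(v^2 - v0^2)
v^2 = 14^2 = 196
v0^2 = 8^2 = 64
v^2 - v0^2 = 196 - 64 = 132
W = (1/2)*7*132 = 462 J

462 J


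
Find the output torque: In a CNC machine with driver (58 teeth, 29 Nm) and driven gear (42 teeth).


Given: N1 = 58, N2 = 42, T1 = 29 Nm
Using T2/T1 = N2/N1
T2 = T1 * N2 / N1
T2 = 29 * 42 / 58
T2 = 1218 / 58
T2 = 21 Nm

21 Nm


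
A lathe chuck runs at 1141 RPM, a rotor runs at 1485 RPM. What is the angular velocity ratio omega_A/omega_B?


Given: RPM_A = 1141, RPM_B = 1485
omega = 2*pi*RPM/60, so omega_A/omega_B = RPM_A / RPM_B
omega_A/omega_B = 1141 / 1485
omega_A/omega_B = 1141/1485

1141/1485


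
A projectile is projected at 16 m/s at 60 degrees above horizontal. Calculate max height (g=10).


Given: v0 = 16 m/s, theta = 60 deg, g = 10 m/s^2
sin^2(60) = 3/4
Using H = v0^2 * sin^2(theta) / (2*g)
H = 16^2 * 3/4 / (2*10)
H = 256 * 3/4 / 20
H = 192 / 20
H = 48/5 m

48/5 m


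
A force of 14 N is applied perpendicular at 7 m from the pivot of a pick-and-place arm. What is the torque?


Given: F = 14 N, r = 7 m, angle = 90 deg (perpendicular)
Using tau = F * r * sin(90)
sin(90) = 1
tau = 14 * 7 * 1
tau = 98 Nm

98 Nm


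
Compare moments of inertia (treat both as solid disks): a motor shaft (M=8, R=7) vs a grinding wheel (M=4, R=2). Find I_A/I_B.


Given: M1=8 kg, R1=7 m, M2=4 kg, R2=2 m
For a disk: I = (1/2)*M*R^2, so I_A/I_B = (M1*R1^2)/(M2*R2^2)
M1*R1^2 = 8*49 = 392
M2*R2^2 = 4*4 = 16
I_A/I_B = 392/16 = 49/2

49/2


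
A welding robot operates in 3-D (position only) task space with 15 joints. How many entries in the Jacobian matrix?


Given: task space dimension = 3, joints = 15
Jacobian is a 3 x 15 matrix
Total entries = rows * columns
Total = 3 * 15
Total = 45

45


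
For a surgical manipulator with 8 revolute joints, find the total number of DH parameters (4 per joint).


Given: 8 joints, 4 DH parameters per joint (d, theta, a, alpha)
Total DH parameters = number_of_joints * 4
Total = 8 * 4
Total = 32

32


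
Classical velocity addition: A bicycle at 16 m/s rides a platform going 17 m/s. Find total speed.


Given: object velocity = 16 m/s, platform velocity = 17 m/s (same direction)
Using classical velocity addition: v_total = v_object + v_platform
v_total = 16 + 17
v_total = 33 m/s

33 m/s


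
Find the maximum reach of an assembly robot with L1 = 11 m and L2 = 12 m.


Given: L1 = 11 m, L2 = 12 m
For a 2-link planar arm, max reach = L1 + L2 (fully extended)
Max reach = 11 + 12
Max reach = 23 m

23 m


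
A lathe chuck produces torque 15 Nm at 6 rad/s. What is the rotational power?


Given: tau = 15 Nm, omega = 6 rad/s
Using P = tau * omega
P = 15 * 6
P = 90 W

90 W


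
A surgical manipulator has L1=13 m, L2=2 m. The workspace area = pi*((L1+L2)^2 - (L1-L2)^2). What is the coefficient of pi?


Given: L1 = 13, L2 = 2
(L1+L2)^2 = (15)^2 = 225
(L1-L2)^2 = (11)^2 = 121
Difference = 225 - 121 = 104
This equals 4*L1*L2 = 4*13*2 = 104
Workspace area = 104*pi

104


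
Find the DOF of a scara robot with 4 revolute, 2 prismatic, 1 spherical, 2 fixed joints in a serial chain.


Given: serial robot with 4 revolute, 2 prismatic, 1 spherical, 2 fixed joints
DOF contribution per joint type: revolute=1, prismatic=1, spherical=3, fixed=0
DOF = 4*1 + 2*1 + 1*3 + 2*0
DOF = 9

9


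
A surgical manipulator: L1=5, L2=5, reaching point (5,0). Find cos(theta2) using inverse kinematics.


Given: L1 = 5, L2 = 5, target (x, y) = (5, 0)
Using cos(theta2) = (x^2 + y^2 - L1^2 - L2^2) / (2*L1*L2)
x^2 + y^2 = 5^2 + 0 = 25
L1^2 + L2^2 = 25 + 25 = 50
Numerator = 25 - 50 = -25
Denominator = 2*5*5 = 50
cos(theta2) = -25/50 = -1/2

-1/2


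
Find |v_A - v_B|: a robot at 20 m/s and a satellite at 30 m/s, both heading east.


Given: v_A = 20 m/s east, v_B = 30 m/s east
Both move in the same direction; relative speed = |v_A - v_B|
|20 - 30| = |-10|
= 10 m/s

10 m/s


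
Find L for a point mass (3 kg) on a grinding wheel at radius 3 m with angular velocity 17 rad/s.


Given: m = 3 kg, r = 3 m, omega = 17 rad/s
For a point mass: I = m*r^2
I = 3*3^2 = 3*9 = 27
L = I*omega = 27*17
L = 459 kg*m^2/s

459 kg*m^2/s


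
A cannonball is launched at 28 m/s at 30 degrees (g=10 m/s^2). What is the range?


Given: v0 = 28 m/s, theta = 30 deg, g = 10 m/s^2
sin(2*30) = sin(60) = sqrt(3)/2
Using R = v0^2 * sin(2*theta) / g
R = 28^2 * (sqrt(3)/2) / 10
R = 784 * sqrt(3) / 20
R = 196/5*sqrt(3) m

196/5*sqrt(3) m


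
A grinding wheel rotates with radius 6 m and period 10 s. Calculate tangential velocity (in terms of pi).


Given: radius r = 6 m, period T = 10 s
Using v = 2*pi*r / T
v = 2*pi*6 / 10
v = 12*pi / 10
v = 6/5*pi m/s

6/5*pi m/s


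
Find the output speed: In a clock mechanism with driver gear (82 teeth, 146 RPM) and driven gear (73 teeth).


Given: N1 = 82 teeth, w1 = 146 RPM, N2 = 73 teeth
Using N1*w1 = N2*w2
w2 = N1*w1 / N2
w2 = 82*146 / 73
w2 = 11972 / 73
w2 = 164 RPM

164 RPM


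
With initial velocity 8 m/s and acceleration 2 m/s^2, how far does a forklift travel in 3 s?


Given: v0 = 8 m/s, a = 2 m/s^2, t = 3 s
Using s = v0*t + (1/2)*a*t^2
s = 8*3 + (1/2)*2*3^2
s = 24 + (1/2)*18
s = 24 + 9
s = 33

33 m


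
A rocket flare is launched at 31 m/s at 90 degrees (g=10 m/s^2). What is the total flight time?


Given: v0 = 31 m/s, theta = 90 deg, g = 10 m/s^2
sin(90) = 1
Using T = 2*v0*sin(theta) / g
T = 2*31*1 / 10
T = 62 / 10
T = 31/5 s

31/5 s


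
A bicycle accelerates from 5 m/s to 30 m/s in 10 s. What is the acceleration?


Given: initial velocity v0 = 5 m/s, final velocity v = 30 m/s, time t = 10 s
Using a = (v - v0) / t
a = (30 - 5) / 10
a = 25 / 10
a = 5/2 m/s^2

5/2 m/s^2


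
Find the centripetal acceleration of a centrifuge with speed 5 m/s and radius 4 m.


Given: v = 5 m/s, r = 4 m
Using a_c = v^2 / r
a_c = 5^2 / 4
a_c = 25 / 4
a_c = 25/4 m/s^2

25/4 m/s^2


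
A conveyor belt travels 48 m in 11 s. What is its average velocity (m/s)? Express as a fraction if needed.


Given: distance d = 48 m, time t = 11 s
Using v = d / t
v = 48 / 11
v = 48/11 m/s

48/11 m/s


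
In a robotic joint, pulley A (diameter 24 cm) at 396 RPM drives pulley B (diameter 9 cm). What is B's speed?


Given: D1 = 24 cm, w1 = 396 RPM, D2 = 9 cm
Using D1*w1 = D2*w2
w2 = D1*w1 / D2
w2 = 24*396 / 9
w2 = 9504 / 9
w2 = 1056 RPM

1056 RPM


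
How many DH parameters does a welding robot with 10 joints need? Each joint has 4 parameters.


Given: 10 joints, 4 DH parameters per joint (d, theta, a, alpha)
Total DH parameters = number_of_joints * 4
Total = 10 * 4
Total = 40

40


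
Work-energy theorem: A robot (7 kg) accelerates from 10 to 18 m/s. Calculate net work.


Given: m = 7 kg, v0 = 10 m/s, v = 18 m/s
Using W = (1/2)*m*(v^2 - v0^2)
v^2 = 18^2 = 324
v0^2 = 10^2 = 100
v^2 - v0^2 = 324 - 100 = 224
W = (1/2)*7*224 = 784 J

784 J


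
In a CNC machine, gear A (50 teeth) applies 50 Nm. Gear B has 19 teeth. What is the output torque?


Given: N1 = 50, N2 = 19, T1 = 50 Nm
Using T2/T1 = N2/N1
T2 = T1 * N2 / N1
T2 = 50 * 19 / 50
T2 = 950 / 50
T2 = 19 Nm

19 Nm


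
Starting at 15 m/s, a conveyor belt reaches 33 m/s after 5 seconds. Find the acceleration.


Given: initial velocity v0 = 15 m/s, final velocity v = 33 m/s, time t = 5 s
Using a = (v - v0) / t
a = (33 - 15) / 5
a = 18 / 5
a = 18/5 m/s^2

18/5 m/s^2


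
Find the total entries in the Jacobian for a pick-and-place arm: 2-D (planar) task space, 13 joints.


Given: task space dimension = 2, joints = 13
Jacobian is a 2 x 13 matrix
Total entries = rows * columns
Total = 2 * 13
Total = 26

26


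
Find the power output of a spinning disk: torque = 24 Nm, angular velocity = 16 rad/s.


Given: tau = 24 Nm, omega = 16 rad/s
Using P = tau * omega
P = 24 * 16
P = 384 W

384 W


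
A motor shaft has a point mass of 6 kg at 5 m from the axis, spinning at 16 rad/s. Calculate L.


Given: m = 6 kg, r = 5 m, omega = 16 rad/s
For a point mass: I = m*r^2
I = 6*5^2 = 6*25 = 150
L = I*omega = 150*16
L = 2400 kg*m^2/s

2400 kg*m^2/s


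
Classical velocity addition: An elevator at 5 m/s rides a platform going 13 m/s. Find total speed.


Given: object velocity = 5 m/s, platform velocity = 13 m/s (same direction)
Using classical velocity addition: v_total = v_object + v_platform
v_total = 5 + 13
v_total = 18 m/s

18 m/s


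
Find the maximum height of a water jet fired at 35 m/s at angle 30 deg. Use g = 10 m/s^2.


Given: v0 = 35 m/s, theta = 30 deg, g = 10 m/s^2
sin^2(30) = 1/4
Using H = v0^2 * sin^2(theta) / (2*g)
H = 35^2 * 1/4 / (2*10)
H = 1225 * 1/4 / 20
H = 1225/4 / 20
H = 245/16 m

245/16 m


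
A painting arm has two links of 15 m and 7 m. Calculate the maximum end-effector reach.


Given: L1 = 15 m, L2 = 7 m
For a 2-link planar arm, max reach = L1 + L2 (fully extended)
Max reach = 15 + 7
Max reach = 22 m

22 m


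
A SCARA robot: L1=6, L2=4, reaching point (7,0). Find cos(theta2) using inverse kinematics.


Given: L1 = 6, L2 = 4, target (x, y) = (7, 0)
Using cos(theta2) = (x^2 + y^2 - L1^2 - L2^2) / (2*L1*L2)
x^2 + y^2 = 7^2 + 0 = 49
L1^2 + L2^2 = 36 + 16 = 52
Numerator = 49 - 52 = -3
Denominator = 2*6*4 = 48
cos(theta2) = -3/48 = -1/16

-1/16


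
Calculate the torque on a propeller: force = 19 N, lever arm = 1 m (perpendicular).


Given: F = 19 N, r = 1 m, angle = 90 deg (perpendicular)
Using tau = F * r * sin(90)
sin(90) = 1
tau = 19 * 1 * 1
tau = 19 Nm

19 Nm


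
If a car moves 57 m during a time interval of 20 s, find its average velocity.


Given: distance d = 57 m, time t = 20 s
Using v = d / t
v = 57 / 20
v = 57/20 m/s

57/20 m/s


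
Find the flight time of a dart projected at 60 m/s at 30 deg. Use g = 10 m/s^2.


Given: v0 = 60 m/s, theta = 30 deg, g = 10 m/s^2
sin(30) = 1/2
Using T = 2*v0*sin(theta) / g
T = 2*60*1/2 / 10
T = 60 / 10
T = 6 s

6 s


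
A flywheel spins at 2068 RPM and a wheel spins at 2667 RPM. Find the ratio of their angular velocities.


Given: RPM_A = 2068, RPM_B = 2667
omega = 2*pi*RPM/60, so omega_A/omega_B = RPM_A / RPM_B
omega_A/omega_B = 2068 / 2667
omega_A/omega_B = 2068/2667

2068/2667


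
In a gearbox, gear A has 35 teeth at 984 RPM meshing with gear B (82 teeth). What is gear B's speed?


Given: N1 = 35 teeth, w1 = 984 RPM, N2 = 82 teeth
Using N1*w1 = N2*w2
w2 = N1*w1 / N2
w2 = 35*984 / 82
w2 = 34440 / 82
w2 = 420 RPM

420 RPM


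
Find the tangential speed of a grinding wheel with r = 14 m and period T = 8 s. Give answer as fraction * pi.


Given: radius r = 14 m, period T = 8 s
Using v = 2*pi*r / T
v = 2*pi*14 / 8
v = 28*pi / 8
v = 7/2*pi m/s

7/2*pi m/s


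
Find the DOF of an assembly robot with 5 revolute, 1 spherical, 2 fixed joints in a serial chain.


Given: serial robot with 5 revolute, 1 spherical, 2 fixed joints
DOF contribution per joint type: revolute=1, prismatic=1, spherical=3, fixed=0
DOF = 5*1 + 1*3 + 2*0
DOF = 8

8


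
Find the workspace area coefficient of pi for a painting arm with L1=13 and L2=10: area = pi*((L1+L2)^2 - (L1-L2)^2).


Given: L1 = 13, L2 = 10
(L1+L2)^2 = (23)^2 = 529
(L1-L2)^2 = (3)^2 = 9
Difference = 529 - 9 = 520
This equals 4*L1*L2 = 4*13*10 = 520
Workspace area = 520*pi

520


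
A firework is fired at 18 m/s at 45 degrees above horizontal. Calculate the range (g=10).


Given: v0 = 18 m/s, theta = 45 deg, g = 10 m/s^2
sin(2*45) = sin(90) = 1
Using R = v0^2 * sin(2*theta) / g
R = 18^2 * 1 / 10
R = 324 / 10
R = 162/5 m

162/5 m


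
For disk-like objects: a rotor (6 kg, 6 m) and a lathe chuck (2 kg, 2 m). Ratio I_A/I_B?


Given: M1=6 kg, R1=6 m, M2=2 kg, R2=2 m
For a disk: I = (1/2)*M*R^2, so I_A/I_B = (M1*R1^2)/(M2*R2^2)
M1*R1^2 = 6*36 = 216
M2*R2^2 = 2*4 = 8
I_A/I_B = 216/8 = 27

27


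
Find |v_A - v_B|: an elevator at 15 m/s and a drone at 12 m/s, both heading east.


Given: v_A = 15 m/s east, v_B = 12 m/s east
Both move in the same direction; relative speed = |v_A - v_B|
|15 - 12| = |3|
= 3 m/s

3 m/s


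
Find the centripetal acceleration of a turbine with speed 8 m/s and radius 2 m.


Given: v = 8 m/s, r = 2 m
Using a_c = v^2 / r
a_c = 8^2 / 2
a_c = 64 / 2
a_c = 32 m/s^2

32 m/s^2


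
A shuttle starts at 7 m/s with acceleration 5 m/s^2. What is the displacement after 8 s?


Given: v0 = 7 m/s, a = 5 m/s^2, t = 8 s
Using s = v0*t + (1/2)*a*t^2
s = 7*8 + (1/2)*5*8^2
s = 56 + (1/2)*320
s = 56 + 160
s = 216

216 m


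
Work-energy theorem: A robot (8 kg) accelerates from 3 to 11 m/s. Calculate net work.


Given: m = 8 kg, v0 = 3 m/s, v = 11 m/s
Using W = (1/2)*m*(v^2 - v0^2)
v^2 = 11^2 = 121
v0^2 = 3^2 = 9
v^2 - v0^2 = 121 - 9 = 112
W = (1/2)*8*112 = 448 J

448 J


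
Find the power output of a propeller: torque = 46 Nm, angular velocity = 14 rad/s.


Given: tau = 46 Nm, omega = 14 rad/s
Using P = tau * omega
P = 46 * 14
P = 644 W

644 W


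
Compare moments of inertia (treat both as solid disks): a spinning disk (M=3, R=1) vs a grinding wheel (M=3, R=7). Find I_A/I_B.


Given: M1=3 kg, R1=1 m, M2=3 kg, R2=7 m
For a disk: I = (1/2)*M*R^2, so I_A/I_B = (M1*R1^2)/(M2*R2^2)
M1*R1^2 = 3*1 = 3
M2*R2^2 = 3*49 = 147
I_A/I_B = 3/147 = 1/49

1/49


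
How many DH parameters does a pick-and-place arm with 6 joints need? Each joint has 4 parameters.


Given: 6 joints, 4 DH parameters per joint (d, theta, a, alpha)
Total DH parameters = number_of_joints * 4
Total = 6 * 4
Total = 24

24


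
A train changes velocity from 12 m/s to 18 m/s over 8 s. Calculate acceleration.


Given: initial velocity v0 = 12 m/s, final velocity v = 18 m/s, time t = 8 s
Using a = (v - v0) / t
a = (18 - 12) / 8
a = 6 / 8
a = 3/4 m/s^2

3/4 m/s^2


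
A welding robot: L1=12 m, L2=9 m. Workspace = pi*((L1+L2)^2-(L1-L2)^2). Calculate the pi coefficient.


Given: L1 = 12, L2 = 9
(L1+L2)^2 = (21)^2 = 441
(L1-L2)^2 = (3)^2 = 9
Difference = 441 - 9 = 432
This equals 4*L1*L2 = 4*12*9 = 432
Workspace area = 432*pi

432


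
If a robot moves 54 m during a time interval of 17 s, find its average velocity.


Given: distance d = 54 m, time t = 17 s
Using v = d / t
v = 54 / 17
v = 54/17 m/s

54/17 m/s


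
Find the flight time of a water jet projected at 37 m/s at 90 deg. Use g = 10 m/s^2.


Given: v0 = 37 m/s, theta = 90 deg, g = 10 m/s^2
sin(90) = 1
Using T = 2*v0*sin(theta) / g
T = 2*37*1 / 10
T = 74 / 10
T = 37/5 s

37/5 s


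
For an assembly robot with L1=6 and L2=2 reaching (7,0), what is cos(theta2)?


Given: L1 = 6, L2 = 2, target (x, y) = (7, 0)
Using cos(theta2) = (x^2 + y^2 - L1^2 - L2^2) / (2*L1*L2)
x^2 + y^2 = 7^2 + 0 = 49
L1^2 + L2^2 = 36 + 4 = 40
Numerator = 49 - 40 = 9
Denominator = 2*6*2 = 24
cos(theta2) = 9/24 = 3/8

3/8
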